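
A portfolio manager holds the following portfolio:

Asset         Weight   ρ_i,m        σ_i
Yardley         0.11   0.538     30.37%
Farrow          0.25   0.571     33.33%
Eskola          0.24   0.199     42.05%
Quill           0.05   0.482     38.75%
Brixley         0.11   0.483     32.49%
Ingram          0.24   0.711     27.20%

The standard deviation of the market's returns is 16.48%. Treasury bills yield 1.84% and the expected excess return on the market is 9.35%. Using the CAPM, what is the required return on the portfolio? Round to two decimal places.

β_Yardley = 0.538 × 30.37% / 16.48% = 0.9914
β_Farrow = 0.571 × 33.33% / 16.48% = 1.1548
β_Eskola = 0.199 × 42.05% / 16.48% = 0.5078
β_Quill = 0.482 × 38.75% / 16.48% = 1.1333
β_Brixley = 0.483 × 32.49% / 16.48% = 0.9522
β_Ingram = 0.711 × 27.20% / 16.48% = 1.1735
β_P = Σ w_i β_i = 0.11×0.9914 + 0.25×1.1548 + 0.24×0.5078 + 0.05×1.1333 + 0.11×0.9522 + 0.24×1.1735 = 0.9627
E(R_P) = R_f + β_P × MRP = 1.84% + 0.9627 × 9.35% = 10.84%

10.84%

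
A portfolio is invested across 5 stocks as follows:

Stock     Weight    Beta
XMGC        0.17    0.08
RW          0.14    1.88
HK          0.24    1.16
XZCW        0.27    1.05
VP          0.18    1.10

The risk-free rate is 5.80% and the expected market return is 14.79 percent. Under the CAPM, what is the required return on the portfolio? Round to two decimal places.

15.12%

β_P = Σ w_i β_i = 0.17×0.08 + 0.14×1.88 + 0.24×1.16 + 0.27×1.05 + 0.18×1.10 = 1.0367
MRP = 14.79% − 5.80% = 8.99%
E(R_P) = R_f + β_P × MRP = 5.80% + 1.0367 × 8.99% = 15.12%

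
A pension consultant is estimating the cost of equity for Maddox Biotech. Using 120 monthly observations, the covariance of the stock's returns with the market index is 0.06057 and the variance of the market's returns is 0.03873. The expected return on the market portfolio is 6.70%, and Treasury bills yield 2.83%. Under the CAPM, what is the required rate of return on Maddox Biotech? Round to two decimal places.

β = Cov(R_i, R_m) / Var(R_m) = 0.06057 / 0.03873 = 1.5639
MRP = 6.70% − 2.83% = 3.87%
E(R) = R_f + β × MRP = 2.83% + 1.5639 × 3.87% = 8.88%

8.88%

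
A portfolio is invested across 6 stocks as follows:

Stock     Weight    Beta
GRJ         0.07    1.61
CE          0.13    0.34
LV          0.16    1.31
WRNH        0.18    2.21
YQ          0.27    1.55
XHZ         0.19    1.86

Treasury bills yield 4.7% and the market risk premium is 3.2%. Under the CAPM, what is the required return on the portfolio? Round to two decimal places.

β_P = Σ w_i β_i = 0.07×1.61 + 0.13×0.34 + 0.16×1.31 + 0.18×2.21 + 0.27×1.55 + 0.19×1.86 = 1.5362
E(R_P) = R_f + β_P × MRP = 4.7% + 1.5362 × 3.2% = 9.62%

9.62%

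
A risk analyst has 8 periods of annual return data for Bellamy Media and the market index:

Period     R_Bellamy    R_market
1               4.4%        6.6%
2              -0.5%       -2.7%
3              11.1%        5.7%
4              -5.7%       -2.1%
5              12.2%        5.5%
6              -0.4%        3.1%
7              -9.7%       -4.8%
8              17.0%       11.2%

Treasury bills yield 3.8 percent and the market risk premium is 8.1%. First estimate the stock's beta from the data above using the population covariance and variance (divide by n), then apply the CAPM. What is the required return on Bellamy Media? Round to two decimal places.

Mean R_i = (4.4 − 0.5 + 11.1 − 5.7 + 12.2 − 0.4 − 9.7 + 17.0) / 8 = 3.5500%
Mean R_m = (6.6 − 2.7 + 5.7 − 2.1 + 5.5 + 3.1 − 4.8 + 11.2) / 8 = 2.8125%
Σ(R_i − R̄_i)(R_m − R̄_m) = 328.5750  ⇒  Cov = 328.5750 / 8 = 41.0719
Σ(R_m − R̄_m)² = 212.8088  ⇒  Var(R_m) = 212.8088 / 8 = 26.6011
β = Cov / Var(R_m) = 41.0719 / 26.6011 = 1.5440
E(R) = R_f + β × MRP = 3.8% + 1.5440 × 8.1% = 16.31%

16.31%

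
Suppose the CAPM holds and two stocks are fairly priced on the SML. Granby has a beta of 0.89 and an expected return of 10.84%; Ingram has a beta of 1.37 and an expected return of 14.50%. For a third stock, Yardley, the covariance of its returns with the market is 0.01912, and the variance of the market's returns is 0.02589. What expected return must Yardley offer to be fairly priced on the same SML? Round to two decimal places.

9.68%

MRP = (14.50% − 10.84%) / (1.37 − 0.89) = 7.6250%
R_f = 10.84% − 0.89 × 7.6250% = 4.0538%
β_Yardley = Cov / Var(R_m) = 0.01912 / 0.02589 = 0.7385
E(R_Yardley) = R_f + β × MRP = 4.0538% + 0.7385 × 7.6250% = 9.68%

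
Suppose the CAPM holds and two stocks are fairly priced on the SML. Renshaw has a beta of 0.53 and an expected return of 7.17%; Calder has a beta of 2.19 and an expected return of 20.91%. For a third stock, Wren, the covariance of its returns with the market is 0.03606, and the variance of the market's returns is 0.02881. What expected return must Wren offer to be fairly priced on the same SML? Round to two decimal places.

MRP = (20.91% − 7.17%) / (2.19 − 0.53) = 8.2771%
R_f = 7.17% − 0.53 × 8.2771% = 2.7831%
β_Wren = Cov / Var(R_m) = 0.03606 / 0.02881 = 1.2516
E(R_Wren) = R_f + β × MRP = 2.7831% + 1.2516 × 8.2771% = 13.14%

13.14%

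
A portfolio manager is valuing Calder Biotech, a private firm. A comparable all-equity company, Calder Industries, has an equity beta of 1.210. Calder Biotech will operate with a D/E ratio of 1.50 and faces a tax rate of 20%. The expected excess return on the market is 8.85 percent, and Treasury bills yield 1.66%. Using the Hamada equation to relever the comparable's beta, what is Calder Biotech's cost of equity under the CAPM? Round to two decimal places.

β_L = β_U × [1 + (1 − t)(D/E)] = 1.210 × [1 + (1 − 0.20) × 1.50]
    = 1.210 × [1 + 0.80 × 1.50] = 1.210 × 2.2000 = 2.6620
E(R) = R_f + β_L × MRP = 1.66% + 2.6620 × 8.85% = 25.22%

25.22%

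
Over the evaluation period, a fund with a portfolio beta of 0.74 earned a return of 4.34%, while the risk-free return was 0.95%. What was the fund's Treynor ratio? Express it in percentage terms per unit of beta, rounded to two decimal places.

4.58%

Treynor = (R_P − R_f) / β_P = (4.34% − 0.95%) / 0.7400 = 3.39% / 0.7400 = 4.58%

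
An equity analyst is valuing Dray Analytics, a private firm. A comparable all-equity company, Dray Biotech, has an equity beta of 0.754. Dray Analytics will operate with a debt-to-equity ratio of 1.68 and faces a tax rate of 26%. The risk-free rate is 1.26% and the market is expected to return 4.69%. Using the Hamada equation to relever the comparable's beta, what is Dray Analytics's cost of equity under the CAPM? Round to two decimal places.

7.06%

β_L = β_U × [1 + (1 − t)(D/E)] = 0.754 × [1 + (1 − 0.26) × 1.68]
    = 0.754 × [1 + 0.74 × 1.68] = 0.754 × 2.2432 = 1.6914
MRP = 4.69% − 1.26% = 3.43%
E(R) = R_f + β_L × MRP = 1.26% + 1.6914 × 3.43% = 7.06%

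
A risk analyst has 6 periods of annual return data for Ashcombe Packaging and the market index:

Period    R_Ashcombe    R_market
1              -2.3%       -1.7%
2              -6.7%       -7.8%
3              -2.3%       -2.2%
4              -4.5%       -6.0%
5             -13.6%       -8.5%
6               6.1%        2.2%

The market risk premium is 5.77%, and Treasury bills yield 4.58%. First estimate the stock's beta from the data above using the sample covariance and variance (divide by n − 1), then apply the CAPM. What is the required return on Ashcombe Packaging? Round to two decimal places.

12.94%

Mean R_i = (-2.3 − 6.7 − 2.3 − 4.5 − 13.6 + 6.1) / 6 = -3.8833%
Mean R_m = (-1.7 − 7.8 − 2.2 − 6.0 − 8.5 + 2.2) / 6 = -4.0000%
Σ(R_i − R̄_i)(R_m − R̄_m) = 124.0500  ⇒  Cov = 124.0500 / 5 = 24.8100
Σ(R_m − R̄_m)² = 85.6600  ⇒  Var(R_m) = 85.6600 / 5 = 17.1320
β = Cov / Var(R_m) = 24.8100 / 17.1320 = 1.4482
E(R) = R_f + β × MRP = 4.58% + 1.4482 × 5.77% = 12.94%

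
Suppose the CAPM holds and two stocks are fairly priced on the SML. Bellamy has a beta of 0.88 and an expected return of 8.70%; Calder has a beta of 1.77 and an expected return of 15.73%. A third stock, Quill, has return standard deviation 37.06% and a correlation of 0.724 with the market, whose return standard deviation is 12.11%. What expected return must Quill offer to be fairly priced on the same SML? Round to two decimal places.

MRP = (15.73% − 8.70%) / (1.77 − 0.88) = 7.8989%
R_f = 8.70% − 0.88 × 7.8989% = 1.7490%
β_Quill = ρ·σ_i/σ_m = 0.724 × 37.06 / 12.11 = 2.2156
E(R_Quill) = R_f + β × MRP = 1.7490% + 2.2156 × 7.8989% = 19.25%

19.25%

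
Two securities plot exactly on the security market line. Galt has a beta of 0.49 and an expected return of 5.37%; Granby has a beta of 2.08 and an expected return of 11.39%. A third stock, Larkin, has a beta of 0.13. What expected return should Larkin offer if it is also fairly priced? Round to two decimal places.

MRP (SML slope) = (11.39% − 5.37%) / (2.08 − 0.49) = 6.02% / 1.59 = 3.7862%
R_f (intercept) = 5.37% − 0.49 × 3.7862% = 3.5148%
E(R_Larkin) = R_f + β × MRP = 3.5148% + 0.13 × 3.7862% = 4.01%

4.01%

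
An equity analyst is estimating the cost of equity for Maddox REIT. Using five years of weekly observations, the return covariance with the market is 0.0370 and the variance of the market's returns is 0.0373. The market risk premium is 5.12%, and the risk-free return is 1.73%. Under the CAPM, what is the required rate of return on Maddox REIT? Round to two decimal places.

6.81%

β = Cov(R_i, R_m) / Var(R_m) = 0.0370 / 0.0373 = 0.9920
E(R) = R_f + β × MRP = 1.73% + 0.9920 × 5.12% = 6.81%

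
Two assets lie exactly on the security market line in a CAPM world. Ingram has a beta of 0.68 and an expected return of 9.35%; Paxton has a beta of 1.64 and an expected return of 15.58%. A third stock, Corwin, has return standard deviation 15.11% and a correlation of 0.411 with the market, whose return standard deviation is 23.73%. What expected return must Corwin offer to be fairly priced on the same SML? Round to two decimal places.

6.64%

MRP = (15.58% − 9.35%) / (1.64 − 0.68) = 6.4896%
R_f = 9.35% − 0.68 × 6.4896% = 4.9371%
β_Corwin = ρ·σ_i/σ_m = 0.411 × 15.11 / 23.73 = 0.2617
E(R_Corwin) = R_f + β × MRP = 4.9371% + 0.2617 × 6.4896% = 6.64%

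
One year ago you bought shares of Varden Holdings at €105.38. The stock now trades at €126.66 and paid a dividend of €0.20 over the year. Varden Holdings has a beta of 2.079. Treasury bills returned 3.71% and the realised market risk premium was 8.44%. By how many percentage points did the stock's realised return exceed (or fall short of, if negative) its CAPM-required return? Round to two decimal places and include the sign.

-0.87%

Realised HPR = (P1 + D1 − P0) / P0 = (126.66 + 0.20 − 105.38) / 105.38 = 21.48 / 105.38 = 20.3834%
CAPM required = R_f + β·MRP = 3.71% + 2.079 × 8.44% = 21.25676%
α = realised − required = 20.3834% − 21.25676% = -0.87%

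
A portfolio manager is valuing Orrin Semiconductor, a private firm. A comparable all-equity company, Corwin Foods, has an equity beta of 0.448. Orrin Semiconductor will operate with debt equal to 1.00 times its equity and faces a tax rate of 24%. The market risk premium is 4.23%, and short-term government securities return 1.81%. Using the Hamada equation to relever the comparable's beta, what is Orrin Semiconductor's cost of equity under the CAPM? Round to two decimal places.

β_L = β_U × [1 + (1 − t)(D/E)] = 0.448 × [1 + (1 − 0.24) × 1.00]
    = 0.448 × [1 + 0.76 × 1.00] = 0.448 × 1.7600 = 0.7885
E(R) = R_f + β_L × MRP = 1.81% + 0.7885 × 4.23% = 5.15%

5.15%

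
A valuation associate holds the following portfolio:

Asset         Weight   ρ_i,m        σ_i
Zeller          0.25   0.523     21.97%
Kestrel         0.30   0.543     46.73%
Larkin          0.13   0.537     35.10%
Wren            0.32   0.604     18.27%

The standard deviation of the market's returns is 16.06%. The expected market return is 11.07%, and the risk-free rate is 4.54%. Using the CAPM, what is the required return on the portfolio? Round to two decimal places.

11.24%

β_Zeller = 0.523 × 21.97% / 16.06% = 0.7155
β_Kestrel = 0.543 × 46.73% / 16.06% = 1.5800
β_Larkin = 0.537 × 35.10% / 16.06% = 1.1736
β_Wren = 0.604 × 18.27% / 16.06% = 0.6871
β_P = Σ w_i β_i = 0.25×0.7155 + 0.30×1.5800 + 0.13×1.1736 + 0.32×0.6871 = 1.0253
MRP = 11.07% − 4.54% = 6.53%
E(R_P) = R_f + β_P × MRP = 4.54% + 1.0253 × 6.53% = 11.24%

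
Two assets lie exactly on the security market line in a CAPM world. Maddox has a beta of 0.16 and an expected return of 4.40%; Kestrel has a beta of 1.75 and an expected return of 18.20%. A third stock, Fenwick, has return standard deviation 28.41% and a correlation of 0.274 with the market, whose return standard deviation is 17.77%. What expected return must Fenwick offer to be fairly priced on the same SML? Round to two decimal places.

MRP = (18.20% − 4.40%) / (1.75 − 0.16) = 8.6792%
R_f = 4.40% − 0.16 × 8.6792% = 3.0113%
β_Fenwick = ρ·σ_i/σ_m = 0.274 × 28.41 / 17.77 = 0.4381
E(R_Fenwick) = R_f + β × MRP = 3.0113% + 0.4381 × 8.6792% = 6.81%

6.81%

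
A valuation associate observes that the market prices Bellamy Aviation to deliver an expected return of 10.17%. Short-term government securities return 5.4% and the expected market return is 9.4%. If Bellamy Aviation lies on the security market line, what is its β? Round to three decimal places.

1.193

MRP = 9.4% − 5.4% = 4.00%
β = (E(R) − R_f) / MRP = (10.17% − 5.4%) / 4.0% = 4.77% / 4.0% = 1.193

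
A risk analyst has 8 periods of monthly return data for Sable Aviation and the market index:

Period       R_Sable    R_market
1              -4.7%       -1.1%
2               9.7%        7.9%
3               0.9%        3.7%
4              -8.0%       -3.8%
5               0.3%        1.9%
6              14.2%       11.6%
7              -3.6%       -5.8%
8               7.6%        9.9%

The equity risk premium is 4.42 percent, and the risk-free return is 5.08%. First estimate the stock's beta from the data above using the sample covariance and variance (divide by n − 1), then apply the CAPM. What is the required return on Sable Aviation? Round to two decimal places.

10.10%

Mean R_i = (-4.7 + 9.7 + 0.9 − 8.0 + 0.3 + 14.2 − 3.6 + 7.6) / 8 = 2.0500%
Mean R_m = (-1.1 + 7.9 + 3.7 − 3.8 + 1.9 + 11.6 − 5.8 + 9.9) / 8 = 3.0375%
Σ(R_i − R̄_i)(R_m − R̄_m) = 327.1250  ⇒  Cov = 327.1250 / 7 = 46.7321
Σ(R_m − R̄_m)² = 287.7588  ⇒  Var(R_m) = 287.7588 / 7 = 41.1084
β = Cov / Var(R_m) = 46.7321 / 41.1084 = 1.1368
E(R) = R_f + β × MRP = 5.08% + 1.1368 × 4.42% = 10.10%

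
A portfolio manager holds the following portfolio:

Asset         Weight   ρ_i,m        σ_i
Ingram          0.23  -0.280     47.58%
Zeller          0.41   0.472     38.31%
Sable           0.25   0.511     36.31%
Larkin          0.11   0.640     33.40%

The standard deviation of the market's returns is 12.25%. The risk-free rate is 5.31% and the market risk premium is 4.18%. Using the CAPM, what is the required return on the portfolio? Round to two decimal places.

β_Ingram = -0.280 × 47.58% / 12.25% = -1.0875
β_Zeller = 0.472 × 38.31% / 12.25% = 1.4761
β_Sable = 0.511 × 36.31% / 12.25% = 1.5146
β_Larkin = 0.640 × 33.40% / 12.25% = 1.7450
β_P = Σ w_i β_i = 0.23×-1.0875 + 0.41×1.4761 + 0.25×1.5146 + 0.11×1.7450 = 0.9257
E(R_P) = R_f + β_P × MRP = 5.31% + 0.9257 × 4.18% = 9.18%

9.18%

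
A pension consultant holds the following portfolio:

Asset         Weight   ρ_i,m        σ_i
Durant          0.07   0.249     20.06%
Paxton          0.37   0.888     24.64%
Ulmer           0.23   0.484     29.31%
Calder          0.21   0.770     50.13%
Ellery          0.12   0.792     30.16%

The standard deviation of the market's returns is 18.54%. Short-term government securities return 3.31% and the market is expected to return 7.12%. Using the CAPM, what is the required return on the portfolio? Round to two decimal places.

7.97%

β_Durant = 0.249 × 20.06% / 18.54% = 0.2694
β_Paxton = 0.888 × 24.64% / 18.54% = 1.1802
β_Ulmer = 0.484 × 29.31% / 18.54% = 0.7652
β_Calder = 0.770 × 50.13% / 18.54% = 2.0820
β_Ellery = 0.792 × 30.16% / 18.54% = 1.2884
β_P = Σ w_i β_i = 0.07×0.2694 + 0.37×1.1802 + 0.23×0.7652 + 0.21×2.0820 + 0.12×1.2884 = 1.2234
MRP = 7.12% − 3.31% = 3.81%
E(R_P) = R_f + β_P × MRP = 3.31% + 1.2234 × 3.81% = 7.97%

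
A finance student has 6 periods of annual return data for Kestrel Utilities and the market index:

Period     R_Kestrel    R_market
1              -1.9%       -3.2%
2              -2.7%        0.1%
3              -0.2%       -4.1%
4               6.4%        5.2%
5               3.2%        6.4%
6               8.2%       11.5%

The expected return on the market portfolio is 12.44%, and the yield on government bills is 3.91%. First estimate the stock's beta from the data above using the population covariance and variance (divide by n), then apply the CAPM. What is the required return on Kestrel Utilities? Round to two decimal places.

Mean R_i = (-1.9 − 2.7 − 0.2 + 6.4 + 3.2 + 8.2) / 6 = 2.1667%
Mean R_m = (-3.2 + 0.1 − 4.1 + 5.2 + 6.4 + 11.5) / 6 = 2.6500%
Σ(R_i − R̄_i)(R_m − R̄_m) = 120.2400  ⇒  Cov = 120.2400 / 6 = 20.0400
Σ(R_m − R̄_m)² = 185.1750  ⇒  Var(R_m) = 185.1750 / 6 = 30.8625
β = Cov / Var(R_m) = 20.0400 / 30.8625 = 0.6493
MRP = 12.44% − 3.91% = 8.53%
E(R) = R_f + β × MRP = 3.91% + 0.6493 × 8.53% = 9.45%

9.45%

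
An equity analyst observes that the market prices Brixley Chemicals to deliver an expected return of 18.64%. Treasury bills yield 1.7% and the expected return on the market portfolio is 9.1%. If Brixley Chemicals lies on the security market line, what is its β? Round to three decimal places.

2.289

MRP = 9.1% − 1.7% = 7.40%
β = (E(R) − R_f) / MRP = (18.64% − 1.7%) / 7.4% = 16.94% / 7.4% = 2.289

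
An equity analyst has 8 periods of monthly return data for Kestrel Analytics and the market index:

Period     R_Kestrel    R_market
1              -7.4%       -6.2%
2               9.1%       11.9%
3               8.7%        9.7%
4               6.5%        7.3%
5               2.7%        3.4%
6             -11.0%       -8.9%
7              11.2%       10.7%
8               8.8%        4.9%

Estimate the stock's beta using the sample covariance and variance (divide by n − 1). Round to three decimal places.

Mean R_i = (-7.4 + 9.1 + 8.7 + 6.5 + 2.7 − 11.0 + 11.2 + 8.8) / 8 = 3.5750%
Mean R_m = (-6.2 + 11.9 + 9.7 + 7.3 + 3.4 − 8.9 + 10.7 + 4.9) / 8 = 4.1000%
Σ(R_i − R̄_i)(R_m − R̄_m) = 438.7900  ⇒  Cov = 438.7900 / 7 = 62.6843
Σ(R_m − R̄_m)² = 422.2200  ⇒  Var(R_m) = 422.2200 / 7 = 60.3171
β = Cov / Var(R_m) = 62.6843 / 60.3171 = 1.0392

1.039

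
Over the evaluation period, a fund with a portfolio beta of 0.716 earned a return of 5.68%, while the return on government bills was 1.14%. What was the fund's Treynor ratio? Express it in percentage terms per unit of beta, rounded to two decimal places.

6.34%

Treynor = (R_P − R_f) / β_P = (5.68% − 1.14%) / 0.7160 = 4.54% / 0.7160 = 6.34%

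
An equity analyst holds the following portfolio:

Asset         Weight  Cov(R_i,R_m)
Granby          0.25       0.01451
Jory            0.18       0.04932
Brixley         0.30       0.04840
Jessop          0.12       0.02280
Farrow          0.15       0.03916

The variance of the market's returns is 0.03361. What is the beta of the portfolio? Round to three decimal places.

β_Granby = 0.01451 / 0.03361 = 0.4317
β_Jory = 0.04932 / 0.03361 = 1.4674
β_Brixley = 0.04840 / 0.03361 = 1.4400
β_Jessop = 0.02280 / 0.03361 = 0.6784
β_Farrow = 0.03916 / 0.03361 = 1.1651
β_P = Σ w_i β_i = 0.25×0.4317 + 0.18×1.4674 + 0.30×1.4400 + 0.12×0.6784 + 0.15×1.1651 = 1.0602

1.060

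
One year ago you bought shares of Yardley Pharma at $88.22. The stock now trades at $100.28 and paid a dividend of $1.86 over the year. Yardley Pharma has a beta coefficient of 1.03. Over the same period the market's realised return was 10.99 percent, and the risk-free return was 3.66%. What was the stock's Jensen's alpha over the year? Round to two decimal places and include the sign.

+4.57%

Realised HPR = (P1 + D1 − P0) / P0 = (100.28 + 1.86 − 88.22) / 88.22 = 13.92 / 88.22 = 15.7787%
MRP = 10.99% − 3.66% = 7.33%
CAPM required = R_f + β·MRP = 3.66% + 1.03 × 7.33% = 11.2099%
α = realised − required = 15.7787% − 11.2099% = +4.57%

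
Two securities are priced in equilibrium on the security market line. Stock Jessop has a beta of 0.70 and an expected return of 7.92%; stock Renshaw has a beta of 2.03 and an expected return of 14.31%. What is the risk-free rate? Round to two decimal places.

4.56%

Both satisfy E(R) = R_f + β·MRP, so the slope of the SML is
MRP = (14.31% − 7.92%) / (2.03 − 0.70) = 6.39% / 1.33 = 4.8045%
R_f = E(R_Jessop) − β_Jessop·MRP = 7.92% − 0.70 × 4.8045% = 4.5569%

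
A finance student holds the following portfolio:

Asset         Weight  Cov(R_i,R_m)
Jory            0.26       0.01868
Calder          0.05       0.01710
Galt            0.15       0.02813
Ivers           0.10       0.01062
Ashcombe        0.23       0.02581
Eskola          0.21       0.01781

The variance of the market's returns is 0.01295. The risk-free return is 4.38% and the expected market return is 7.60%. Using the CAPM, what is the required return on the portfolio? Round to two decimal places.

9.52%

β_Jory = 0.01868 / 0.01295 = 1.4425
β_Calder = 0.01710 / 0.01295 = 1.3205
β_Galt = 0.02813 / 0.01295 = 2.1722
β_Ivers = 0.01062 / 0.01295 = 0.8201
β_Ashcombe = 0.02581 / 0.01295 = 1.9931
β_Eskola = 0.01781 / 0.01295 = 1.3753
β_P = Σ w_i β_i = 0.26×1.4425 + 0.05×1.3205 + 0.15×2.1722 + 0.10×0.8201 + 0.23×1.9931 + 0.21×1.3753 = 1.5961
MRP = 7.60% − 4.38% = 3.22%
E(R_P) = R_f + β_P × MRP = 4.38% + 1.5961 × 3.22% = 9.52%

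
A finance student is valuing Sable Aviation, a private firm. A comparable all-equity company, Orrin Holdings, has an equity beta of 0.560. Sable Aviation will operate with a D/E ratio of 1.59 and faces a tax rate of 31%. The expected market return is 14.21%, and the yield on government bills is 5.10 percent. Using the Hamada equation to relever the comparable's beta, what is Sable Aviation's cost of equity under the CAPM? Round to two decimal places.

β_L = β_U × [1 + (1 − t)(D/E)] = 0.560 × [1 + (1 − 0.31) × 1.59]
    = 0.560 × [1 + 0.69 × 1.59] = 0.560 × 2.0971 = 1.1744
MRP = 14.21% − 5.10% = 9.11%
E(R) = R_f + β_L × MRP = 5.10% + 1.1744 × 9.11% = 15.80%

15.80%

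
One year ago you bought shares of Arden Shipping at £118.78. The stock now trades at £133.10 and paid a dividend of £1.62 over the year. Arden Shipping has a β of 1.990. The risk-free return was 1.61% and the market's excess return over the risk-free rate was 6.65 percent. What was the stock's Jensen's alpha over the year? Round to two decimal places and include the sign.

-1.42%

Realised HPR = (P1 + D1 − P0) / P0 = (133.10 + 1.62 − 118.78) / 118.78 = 15.94 / 118.78 = 13.4198%
CAPM required = R_f + β·MRP = 1.61% + 1.990 × 6.65% = 14.84350%
α = realised − required = 13.4198% − 14.84350% = -1.42%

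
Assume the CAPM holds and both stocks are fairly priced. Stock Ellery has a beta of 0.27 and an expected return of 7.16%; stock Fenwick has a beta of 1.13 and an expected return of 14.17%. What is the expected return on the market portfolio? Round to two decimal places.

13.11%

Both satisfy E(R) = R_f + β·MRP, so the slope of the SML is
MRP = (14.17% − 7.16%) / (1.13 − 0.27) = 7.01% / 0.86 = 8.1512%
R_f = E(R_Ellery) − β_Ellery·MRP = 7.16% − 0.27 × 8.1512% = 4.9592%
E(R_m) = R_f + MRP = 4.9592% + 8.1512% = 13.11%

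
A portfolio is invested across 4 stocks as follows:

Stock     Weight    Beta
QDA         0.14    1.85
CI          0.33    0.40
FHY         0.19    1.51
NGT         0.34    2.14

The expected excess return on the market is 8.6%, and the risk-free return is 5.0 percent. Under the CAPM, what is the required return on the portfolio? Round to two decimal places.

17.09%

β_P = Σ w_i β_i = 0.14×1.85 + 0.33×0.40 + 0.19×1.51 + 0.34×2.14 = 1.4055
E(R_P) = R_f + β_P × MRP = 5.0% + 1.4055 × 8.6% = 17.09%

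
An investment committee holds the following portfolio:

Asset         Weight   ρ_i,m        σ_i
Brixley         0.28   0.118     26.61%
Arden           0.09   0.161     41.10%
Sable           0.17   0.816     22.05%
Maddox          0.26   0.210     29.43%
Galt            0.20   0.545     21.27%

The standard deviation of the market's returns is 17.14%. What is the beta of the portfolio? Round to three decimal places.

0.494

β_Brixley = 0.118 × 26.61% / 17.14% = 0.1832
β_Arden = 0.161 × 41.10% / 17.14% = 0.3861
β_Sable = 0.816 × 22.05% / 17.14% = 1.0498
β_Maddox = 0.210 × 29.43% / 17.14% = 0.3606
β_Galt = 0.545 × 21.27% / 17.14% = 0.6763
β_P = Σ w_i β_i = 0.28×0.1832 + 0.09×0.3861 + 0.17×1.0498 + 0.26×0.3606 + 0.20×0.6763 = 0.4935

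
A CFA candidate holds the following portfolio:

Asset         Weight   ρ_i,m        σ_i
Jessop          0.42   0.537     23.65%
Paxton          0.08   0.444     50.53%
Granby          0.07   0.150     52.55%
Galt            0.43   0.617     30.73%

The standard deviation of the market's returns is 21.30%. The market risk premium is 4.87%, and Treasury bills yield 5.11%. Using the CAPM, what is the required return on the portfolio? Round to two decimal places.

8.73%

β_Jessop = 0.537 × 23.65% / 21.30% = 0.5962
β_Paxton = 0.444 × 50.53% / 21.30% = 1.0533
β_Granby = 0.150 × 52.55% / 21.30% = 0.3701
β_Galt = 0.617 × 30.73% / 21.30% = 0.8902
β_P = Σ w_i β_i = 0.42×0.5962 + 0.08×1.0533 + 0.07×0.3701 + 0.43×0.8902 = 0.7434
E(R_P) = R_f + β_P × MRP = 5.11% + 0.7434 × 4.87% = 8.73%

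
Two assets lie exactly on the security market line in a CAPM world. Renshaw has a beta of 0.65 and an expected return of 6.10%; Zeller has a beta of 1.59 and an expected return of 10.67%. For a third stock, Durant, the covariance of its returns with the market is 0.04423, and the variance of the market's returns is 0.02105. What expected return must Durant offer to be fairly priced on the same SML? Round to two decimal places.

13.16%

MRP = (10.67% − 6.10%) / (1.59 − 0.65) = 4.8617%
R_f = 6.10% − 0.65 × 4.8617% = 2.9399%
β_Durant = Cov / Var(R_m) = 0.04423 / 0.02105 = 2.1012
E(R_Durant) = R_f + β × MRP = 2.9399% + 2.1012 × 4.8617% = 13.16%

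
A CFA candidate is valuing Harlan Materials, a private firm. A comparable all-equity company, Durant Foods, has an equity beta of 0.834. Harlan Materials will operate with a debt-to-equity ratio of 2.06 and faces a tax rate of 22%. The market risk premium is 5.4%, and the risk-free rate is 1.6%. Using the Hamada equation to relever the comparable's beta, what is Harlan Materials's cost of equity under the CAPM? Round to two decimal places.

13.34%

β_L = β_U × [1 + (1 − t)(D/E)] = 0.834 × [1 + (1 − 0.22) × 2.06]
    = 0.834 × [1 + 0.78 × 2.06] = 0.834 × 2.6068 = 2.1741
E(R) = R_f + β_L × MRP = 1.6% + 2.1741 × 5.4% = 13.34%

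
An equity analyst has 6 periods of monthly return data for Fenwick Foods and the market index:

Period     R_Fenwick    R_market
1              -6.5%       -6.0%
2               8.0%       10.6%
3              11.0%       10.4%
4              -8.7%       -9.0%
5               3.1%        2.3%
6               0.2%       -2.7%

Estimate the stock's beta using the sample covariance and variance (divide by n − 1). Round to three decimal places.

0.918

Mean R_i = (-6.5 + 8.0 + 11.0 − 8.7 + 3.1 + 0.2) / 6 = 1.1833%
Mean R_m = (-6.0 + 10.6 + 10.4 − 9.0 + 2.3 − 2.7) / 6 = 0.9333%
Σ(R_i − R̄_i)(R_m − R̄_m) = 316.4633  ⇒  Cov = 316.4633 / 5 = 63.2927
Σ(R_m − R̄_m)² = 344.8733  ⇒  Var(R_m) = 344.8733 / 5 = 68.9747
β = Cov / Var(R_m) = 63.2927 / 68.9747 = 0.9176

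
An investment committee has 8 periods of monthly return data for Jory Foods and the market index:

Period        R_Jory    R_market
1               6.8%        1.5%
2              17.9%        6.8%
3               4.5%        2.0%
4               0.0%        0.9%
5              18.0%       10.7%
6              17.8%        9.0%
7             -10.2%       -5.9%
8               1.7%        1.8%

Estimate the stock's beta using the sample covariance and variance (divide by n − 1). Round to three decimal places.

1.866

Mean R_i = (6.8 + 17.9 + 4.5 + 0.0 + 18.0 + 17.8 − 10.2 + 1.7) / 8 = 7.0625%
Mean R_m = (1.5 + 6.8 + 2.0 + 0.9 + 10.7 + 9.0 − 5.9 + 1.8) / 8 = 3.3500%
Σ(R_i − R̄_i)(R_m − R̄_m) = 367.6850  ⇒  Cov = 367.6850 / 7 = 52.5264
Σ(R_m − R̄_m)² = 197.0600  ⇒  Var(R_m) = 197.0600 / 7 = 28.1514
β = Cov / Var(R_m) = 52.5264 / 28.1514 = 1.8659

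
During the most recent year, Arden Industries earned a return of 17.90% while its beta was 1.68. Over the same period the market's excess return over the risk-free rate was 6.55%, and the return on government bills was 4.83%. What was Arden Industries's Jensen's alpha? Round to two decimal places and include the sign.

CAPM benchmark = R_f + β(R_m − R_f) = 4.83% + 1.68 × 6.55% = 15.8340%
α = actual − benchmark = 17.90% − 15.8340% = +2.07%

+2.07%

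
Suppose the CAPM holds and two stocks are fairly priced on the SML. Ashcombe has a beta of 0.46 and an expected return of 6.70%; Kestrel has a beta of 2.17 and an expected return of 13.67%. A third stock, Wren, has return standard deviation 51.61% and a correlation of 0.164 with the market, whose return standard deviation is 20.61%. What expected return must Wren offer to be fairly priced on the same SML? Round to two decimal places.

MRP = (13.67% − 6.70%) / (2.17 − 0.46) = 4.0760%
R_f = 6.70% − 0.46 × 4.0760% = 4.8250%
β_Wren = ρ·σ_i/σ_m = 0.164 × 51.61 / 20.61 = 0.4107
E(R_Wren) = R_f + β × MRP = 4.8250% + 0.4107 × 4.0760% = 6.50%

6.50%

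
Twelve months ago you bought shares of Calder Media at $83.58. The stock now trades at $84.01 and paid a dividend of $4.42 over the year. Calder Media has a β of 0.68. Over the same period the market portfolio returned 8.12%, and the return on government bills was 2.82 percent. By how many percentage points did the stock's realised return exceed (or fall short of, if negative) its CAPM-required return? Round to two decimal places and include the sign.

-0.62%

Realised HPR = (P1 + D1 − P0) / P0 = (84.01 + 4.42 − 83.58) / 83.58 = 4.85 / 83.58 = 5.8028%
MRP = 8.12% − 2.82% = 5.30%
CAPM required = R_f + β·MRP = 2.82% + 0.68 × 5.30% = 6.4240%
α = realised − required = 5.8028% − 6.4240% = -0.62%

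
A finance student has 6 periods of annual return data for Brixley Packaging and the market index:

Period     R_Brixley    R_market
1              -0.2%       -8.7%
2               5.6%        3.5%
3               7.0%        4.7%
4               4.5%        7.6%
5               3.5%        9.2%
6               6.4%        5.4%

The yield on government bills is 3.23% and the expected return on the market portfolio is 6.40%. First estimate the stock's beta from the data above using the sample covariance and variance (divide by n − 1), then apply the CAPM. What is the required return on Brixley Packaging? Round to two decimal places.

4.14%

Mean R_i = (-0.2 + 5.6 + 7.0 + 4.5 + 3.5 + 6.4) / 6 = 4.4667%
Mean R_m = (-8.7 + 3.5 + 4.7 + 7.6 + 9.2 + 5.4) / 6 = 3.6167%
Σ(R_i − R̄_i)(R_m − R̄_m) = 58.2733  ⇒  Cov = 58.2733 / 5 = 11.6547
Σ(R_m − R̄_m)² = 203.1083  ⇒  Var(R_m) = 203.1083 / 5 = 40.6217
β = Cov / Var(R_m) = 11.6547 / 40.6217 = 0.2869
MRP = 6.40% − 3.23% = 3.17%
E(R) = R_f + β × MRP = 3.23% + 0.2869 × 3.17% = 4.14%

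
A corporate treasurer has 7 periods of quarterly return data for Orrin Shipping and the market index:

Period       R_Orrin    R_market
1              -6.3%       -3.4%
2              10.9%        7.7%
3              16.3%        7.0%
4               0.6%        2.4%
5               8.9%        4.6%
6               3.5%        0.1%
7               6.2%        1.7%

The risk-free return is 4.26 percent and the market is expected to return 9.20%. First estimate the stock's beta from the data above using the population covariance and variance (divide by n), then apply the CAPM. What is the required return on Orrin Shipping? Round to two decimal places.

12.73%

Mean R_i = (-6.3 + 10.9 + 16.3 + 0.6 + 8.9 + 3.5 + 6.2) / 7 = 5.7286%
Mean R_m = (-3.4 + 7.7 + 7.0 + 2.4 + 4.6 + 0.1 + 1.7) / 7 = 2.8714%
Σ(R_i − R̄_i)(R_m − R̄_m) = 157.5757  ⇒  Cov = 157.5757 / 7 = 22.5108
Σ(R_m − R̄_m)² = 91.9543  ⇒  Var(R_m) = 91.9543 / 7 = 13.1363
β = Cov / Var(R_m) = 22.5108 / 13.1363 = 1.7136
MRP = 9.20% − 4.26% = 4.94%
E(R) = R_f + β × MRP = 4.26% + 1.7136 × 4.94% = 12.73%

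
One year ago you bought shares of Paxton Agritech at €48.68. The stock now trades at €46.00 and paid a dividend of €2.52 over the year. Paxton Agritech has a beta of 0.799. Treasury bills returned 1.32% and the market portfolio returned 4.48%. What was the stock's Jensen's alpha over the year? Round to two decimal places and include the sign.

Realised HPR = (P1 + D1 − P0) / P0 = (46.00 + 2.52 − 48.68) / 48.68 = -0.16 / 48.68 = -0.3287%
MRP = 4.48% − 1.32% = 3.16%
CAPM required = R_f + β·MRP = 1.32% + 0.799 × 3.16% = 3.84484%
α = realised − required = -0.3287% − 3.84484% = -4.17%

-4.17%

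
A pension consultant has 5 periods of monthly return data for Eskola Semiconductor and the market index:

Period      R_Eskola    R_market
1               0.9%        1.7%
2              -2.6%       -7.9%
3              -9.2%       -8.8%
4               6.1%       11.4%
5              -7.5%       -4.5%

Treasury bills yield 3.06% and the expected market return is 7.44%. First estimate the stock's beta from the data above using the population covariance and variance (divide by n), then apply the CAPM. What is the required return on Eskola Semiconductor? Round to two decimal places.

Mean R_i = (0.9 − 2.6 − 9.2 + 6.1 − 7.5) / 5 = -2.4600%
Mean R_m = (1.7 − 7.9 − 8.8 + 11.4 − 4.5) / 5 = -1.6200%
Σ(R_i − R̄_i)(R_m − R̄_m) = 186.3940  ⇒  Cov = 186.3940 / 5 = 37.2788
Σ(R_m − R̄_m)² = 279.8280  ⇒  Var(R_m) = 279.8280 / 5 = 55.9656
β = Cov / Var(R_m) = 37.2788 / 55.9656 = 0.6661
MRP = 7.44% − 3.06% = 4.38%
E(R) = R_f + β × MRP = 3.06% + 0.6661 × 4.38% = 5.98%

5.98%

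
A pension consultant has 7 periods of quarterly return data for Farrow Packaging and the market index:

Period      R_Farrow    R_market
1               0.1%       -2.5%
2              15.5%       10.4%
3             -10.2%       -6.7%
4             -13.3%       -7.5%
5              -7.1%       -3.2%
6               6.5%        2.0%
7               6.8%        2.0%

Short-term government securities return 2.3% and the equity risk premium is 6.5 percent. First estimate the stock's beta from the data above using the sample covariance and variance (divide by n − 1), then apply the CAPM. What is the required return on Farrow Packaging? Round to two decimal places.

Mean R_i = (0.1 + 15.5 − 10.2 − 13.3 − 7.1 + 6.5 + 6.8) / 7 = -0.2429%
Mean R_m = (-2.5 + 10.4 − 6.7 − 7.5 − 3.2 + 2.0 + 2.0) / 7 = -0.7857%
Σ(R_i − R̄_i)(R_m − R̄_m) = 377.0243  ⇒  Cov = 377.0243 / 6 = 62.8374
Σ(R_m − R̄_m)² = 229.4686  ⇒  Var(R_m) = 229.4686 / 6 = 38.2448
β = Cov / Var(R_m) = 62.8374 / 38.2448 = 1.6430
E(R) = R_f + β × MRP = 2.3% + 1.6430 × 6.5% = 12.98%

12.98%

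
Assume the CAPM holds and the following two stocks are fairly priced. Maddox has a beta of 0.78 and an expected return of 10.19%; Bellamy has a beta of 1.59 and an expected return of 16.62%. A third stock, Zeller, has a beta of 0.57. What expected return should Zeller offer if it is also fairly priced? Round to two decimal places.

8.52%

MRP (SML slope) = (16.62% − 10.19%) / (1.59 − 0.78) = 6.43% / 0.81 = 7.9383%
R_f (intercept) = 10.19% − 0.78 × 7.9383% = 3.9981%
E(R_Zeller) = R_f + β × MRP = 3.9981% + 0.57 × 7.9383% = 8.52%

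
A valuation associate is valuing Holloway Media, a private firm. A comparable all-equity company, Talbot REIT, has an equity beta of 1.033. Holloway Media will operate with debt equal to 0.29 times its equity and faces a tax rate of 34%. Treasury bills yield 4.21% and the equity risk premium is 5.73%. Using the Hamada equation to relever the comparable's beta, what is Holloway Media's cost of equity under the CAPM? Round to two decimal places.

β_L = β_U × [1 + (1 − t)(D/E)] = 1.033 × [1 + (1 − 0.34) × 0.29]
    = 1.033 × [1 + 0.66 × 0.29] = 1.033 × 1.1914 = 1.2307
E(R) = R_f + β_L × MRP = 4.21% + 1.2307 × 5.73% = 11.26%

11.26%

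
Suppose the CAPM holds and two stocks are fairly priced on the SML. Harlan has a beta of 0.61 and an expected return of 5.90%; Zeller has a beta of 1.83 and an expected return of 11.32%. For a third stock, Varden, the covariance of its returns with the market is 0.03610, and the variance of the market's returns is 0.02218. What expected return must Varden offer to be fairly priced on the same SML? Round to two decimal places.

MRP = (11.32% − 5.90%) / (1.83 − 0.61) = 4.4426%
R_f = 5.90% − 0.61 × 4.4426% = 3.1900%
β_Varden = Cov / Var(R_m) = 0.03610 / 0.02218 = 1.6276
E(R_Varden) = R_f + β × MRP = 3.1900% + 1.6276 × 4.4426% = 10.42%

10.42%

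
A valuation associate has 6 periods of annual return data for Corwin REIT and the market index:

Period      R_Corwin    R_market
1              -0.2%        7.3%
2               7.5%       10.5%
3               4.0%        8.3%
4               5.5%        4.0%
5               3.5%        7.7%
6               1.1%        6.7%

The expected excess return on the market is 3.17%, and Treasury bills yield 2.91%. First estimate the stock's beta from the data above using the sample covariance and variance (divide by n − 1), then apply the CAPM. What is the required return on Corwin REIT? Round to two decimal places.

4.05%

Mean R_i = (-0.2 + 7.5 + 4.0 + 5.5 + 3.5 + 1.1) / 6 = 3.5667%
Mean R_m = (7.3 + 10.5 + 8.3 + 4.0 + 7.7 + 6.7) / 6 = 7.4167%
Σ(R_i − R̄_i)(R_m − R̄_m) = 8.0933  ⇒  Cov = 8.0933 / 5 = 1.6187
Σ(R_m − R̄_m)² = 22.5683  ⇒  Var(R_m) = 22.5683 / 5 = 4.5137
β = Cov / Var(R_m) = 1.6187 / 4.5137 = 0.3586
E(R) = R_f + β × MRP = 2.91% + 0.3586 × 3.17% = 4.05%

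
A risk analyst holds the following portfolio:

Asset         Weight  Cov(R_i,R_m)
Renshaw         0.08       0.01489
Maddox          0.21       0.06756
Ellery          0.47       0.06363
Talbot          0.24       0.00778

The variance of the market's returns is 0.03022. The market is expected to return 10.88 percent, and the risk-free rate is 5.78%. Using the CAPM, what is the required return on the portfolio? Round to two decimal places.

β_Renshaw = 0.01489 / 0.03022 = 0.4927
β_Maddox = 0.06756 / 0.03022 = 2.2356
β_Ellery = 0.06363 / 0.03022 = 2.1056
β_Talbot = 0.00778 / 0.03022 = 0.2574
β_P = Σ w_i β_i = 0.08×0.4927 + 0.21×2.2356 + 0.47×2.1056 + 0.24×0.2574 = 1.5603
MRP = 10.88% − 5.78% = 5.10%
E(R_P) = R_f + β_P × MRP = 5.78% + 1.5603 × 5.10% = 13.74%

13.74%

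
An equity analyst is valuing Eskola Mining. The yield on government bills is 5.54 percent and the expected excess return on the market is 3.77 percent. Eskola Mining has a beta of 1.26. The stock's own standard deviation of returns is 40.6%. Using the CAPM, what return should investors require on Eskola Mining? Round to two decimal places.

E(R) = R_f + β × MRP = 5.54% + 1.26 × 3.77% = 10.29%

10.29%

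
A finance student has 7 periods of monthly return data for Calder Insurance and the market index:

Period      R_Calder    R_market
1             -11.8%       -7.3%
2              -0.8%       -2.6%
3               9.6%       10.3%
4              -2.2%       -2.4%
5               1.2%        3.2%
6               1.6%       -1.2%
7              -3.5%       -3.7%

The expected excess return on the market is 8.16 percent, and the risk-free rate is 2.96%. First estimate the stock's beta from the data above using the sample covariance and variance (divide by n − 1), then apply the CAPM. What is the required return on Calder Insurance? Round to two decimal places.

Mean R_i = (-11.8 − 0.8 + 9.6 − 2.2 + 1.2 + 1.6 − 3.5) / 7 = -0.8429%
Mean R_m = (-7.3 − 2.6 + 10.3 − 2.4 + 3.2 − 1.2 − 3.7) / 7 = -0.5286%
Σ(R_i − R̄_i)(R_m − R̄_m) = 204.1314  ⇒  Cov = 204.1314 / 6 = 34.0219
Σ(R_m − R̄_m)² = 195.3143  ⇒  Var(R_m) = 195.3143 / 6 = 32.5524
β = Cov / Var(R_m) = 34.0219 / 32.5524 = 1.0451
E(R) = R_f + β × MRP = 2.96% + 1.0451 × 8.16% = 11.49%

11.49%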